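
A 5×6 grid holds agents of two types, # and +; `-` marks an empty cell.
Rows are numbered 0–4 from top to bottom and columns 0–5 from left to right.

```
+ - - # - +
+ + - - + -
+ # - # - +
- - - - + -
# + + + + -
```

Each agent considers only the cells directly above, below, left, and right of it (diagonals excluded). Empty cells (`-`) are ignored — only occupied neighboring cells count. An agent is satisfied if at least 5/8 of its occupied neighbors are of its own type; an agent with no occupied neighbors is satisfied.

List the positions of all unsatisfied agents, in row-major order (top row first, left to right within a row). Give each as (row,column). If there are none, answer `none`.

(1,1), (2,0), (2,1), (4,0), (4,1)

(0,0)+ 1/1 satisfied
(0,3)# 0/0 satisfied
(0,5)+ 0/0 satisfied
(1,0)+ 3/3 satisfied
(1,1)+ 1/2 not
(1,4)+ 0/0 satisfied
(2,0)+ 1/2 not
(2,1)# 0/2 not
(2,3)# 0/0 satisfied
(2,5)+ 0/0 satisfied
(3,4)+ 1/1 satisfied
(4,0)# 0/1 not
(4,1)+ 1/2 not
(4,2)+ 2/2 satisfied
(4,3)+ 2/2 satisfied
(4,4)+ 2/2 satisfied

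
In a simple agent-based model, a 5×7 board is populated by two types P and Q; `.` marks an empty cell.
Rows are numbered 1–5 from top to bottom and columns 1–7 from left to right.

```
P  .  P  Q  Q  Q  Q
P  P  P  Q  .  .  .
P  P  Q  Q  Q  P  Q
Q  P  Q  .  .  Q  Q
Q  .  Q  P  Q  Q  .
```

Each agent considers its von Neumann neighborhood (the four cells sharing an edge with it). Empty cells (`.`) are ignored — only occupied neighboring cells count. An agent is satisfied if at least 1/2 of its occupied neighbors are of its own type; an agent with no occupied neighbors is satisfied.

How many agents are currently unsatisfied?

(1,1)P 1/1 ok
(1,3)P 1/2 ok
(1,4)Q 2/3 ok
(1,5)Q 2/2 ok
(1,6)Q 2/2 ok
(1,7)Q 1/1 ok
(2,1)P 3/3 ok
(2,2)P 3/3 ok
(2,3)P 2/4 ok
(2,4)Q 2/3 ok
(3,1)P 2/3 ok
(3,2)P 3/4 ok
(3,3)Q 2/4 ok
(3,4)Q 3/3 ok
(3,5)Q 1/2 ok
(3,6)P 0/3 unhappy
(3,7)Q 1/2 ok
(4,1)Q 1/3 unhappy
(4,2)P 1/3 unhappy
(4,3)Q 2/3 ok
(4,6)Q 2/3 ok
(4,7)Q 2/2 ok
(5,1)Q 1/1 ok
(5,3)Q 1/2 ok
(5,4)P 0/2 unhappy
(5,5)Q 1/2 ok
(5,6)Q 2/2 ok
Unsatisfied: (3,6), (4,1), (4,2), (5,4) — 4 in total.

4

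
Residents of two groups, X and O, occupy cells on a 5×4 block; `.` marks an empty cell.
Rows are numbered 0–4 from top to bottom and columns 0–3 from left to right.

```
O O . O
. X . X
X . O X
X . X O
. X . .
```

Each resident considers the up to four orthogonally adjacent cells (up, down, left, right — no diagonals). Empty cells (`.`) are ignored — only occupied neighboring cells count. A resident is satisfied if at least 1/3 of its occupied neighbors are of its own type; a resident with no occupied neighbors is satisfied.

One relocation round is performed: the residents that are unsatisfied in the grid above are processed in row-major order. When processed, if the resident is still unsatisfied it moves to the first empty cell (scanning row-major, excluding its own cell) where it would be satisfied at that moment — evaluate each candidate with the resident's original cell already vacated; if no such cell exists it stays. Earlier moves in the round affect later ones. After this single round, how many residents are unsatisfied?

0

Initially unsatisfied (in order): (0,3), (1,1), (2,2), (3,2), (3,3).
  (0,3) → (0,2).
  (1,1) → (0,3).
  (2,2) → (1,0).
  (3,2) → (1,2).
  (3,3) → (1,1).
Resulting grid:
O O O X
O O X X
X . . X
X . . .
. X . .
All satisfied now.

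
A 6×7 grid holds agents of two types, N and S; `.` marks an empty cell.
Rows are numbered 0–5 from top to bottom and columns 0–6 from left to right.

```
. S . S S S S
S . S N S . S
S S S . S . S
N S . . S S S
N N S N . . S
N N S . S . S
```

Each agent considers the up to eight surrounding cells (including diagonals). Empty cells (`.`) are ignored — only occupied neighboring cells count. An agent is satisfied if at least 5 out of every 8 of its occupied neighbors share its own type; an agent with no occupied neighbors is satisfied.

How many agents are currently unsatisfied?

9

(0,1)S 2/2 ✓
(0,3)S 3/4 ✓
(0,4)S 3/4 ✓
(0,5)S 4/4 ✓
(0,6)S 2/2 ✓
(1,0)S 3/3 ✓
(1,2)S 4/5 ✓
(1,3)N 0/6 ✗
(1,4)S 4/5 ✓
(1,6)S 3/3 ✓
(2,0)S 3/4 ✓
(2,1)S 5/6 ✓
(2,2)S 3/4 ✓
(2,4)S 3/4 ✓
(2,6)S 3/3 ✓
(3,0)N 2/5 ✗
(3,1)S 4/7 ✗
(3,4)S 2/3 ✓
(3,5)S 5/5 ✓
(3,6)S 3/3 ✓
(4,0)N 4/5 ✓
(4,1)N 4/7 ✗
(4,2)S 2/5 ✗
(4,3)N 0/4 ✗
(4,6)S 3/3 ✓
(5,0)N 3/3 ✓
(5,1)N 3/5 ✗
(5,2)S 1/4 ✗
(5,4)S 0/1 ✗
(5,6)S 1/1 ✓
Unsatisfied: (1,3), (3,0), (3,1), (4,1), (4,2), (4,3), (5,1), (5,2), (5,4) — 9 in total.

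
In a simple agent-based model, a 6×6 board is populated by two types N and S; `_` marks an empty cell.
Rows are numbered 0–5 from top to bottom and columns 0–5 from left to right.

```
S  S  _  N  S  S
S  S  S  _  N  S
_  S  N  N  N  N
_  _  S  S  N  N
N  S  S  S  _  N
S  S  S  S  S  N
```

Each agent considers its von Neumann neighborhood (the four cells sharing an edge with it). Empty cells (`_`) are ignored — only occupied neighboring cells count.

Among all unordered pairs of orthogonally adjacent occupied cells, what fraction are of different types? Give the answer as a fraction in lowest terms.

Scan each occupied cell's neighbors to the right and below so each pair is counted once.
From row 0: 2 unlike of 7 pairs (running 2/7).
From row 1: 3 unlike of 7 pairs (running 5/14).
From row 2: 3 unlike of 8 pairs (running 8/22).
From row 3: 1 unlike of 6 pairs (running 9/28).
From row 4: 2 unlike of 8 pairs (running 11/36).
From row 5: 1 unlike of 5 pairs (running 12/41).
Total adjacent occupied pairs: 41; unlike-type pairs: 12.
12/41 is already in lowest terms.

12/41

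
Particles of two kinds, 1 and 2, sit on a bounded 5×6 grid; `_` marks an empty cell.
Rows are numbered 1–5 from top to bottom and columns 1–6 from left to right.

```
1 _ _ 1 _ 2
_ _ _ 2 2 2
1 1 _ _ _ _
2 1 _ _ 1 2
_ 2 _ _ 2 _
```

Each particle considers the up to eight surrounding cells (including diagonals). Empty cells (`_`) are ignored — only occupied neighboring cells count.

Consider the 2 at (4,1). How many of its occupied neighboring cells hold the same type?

1

Occupied neighbors of (4,1): (3,1)=1, (3,2)=1, (4,2)=1, (5,2)=2.
Same type (2): 1 of 4.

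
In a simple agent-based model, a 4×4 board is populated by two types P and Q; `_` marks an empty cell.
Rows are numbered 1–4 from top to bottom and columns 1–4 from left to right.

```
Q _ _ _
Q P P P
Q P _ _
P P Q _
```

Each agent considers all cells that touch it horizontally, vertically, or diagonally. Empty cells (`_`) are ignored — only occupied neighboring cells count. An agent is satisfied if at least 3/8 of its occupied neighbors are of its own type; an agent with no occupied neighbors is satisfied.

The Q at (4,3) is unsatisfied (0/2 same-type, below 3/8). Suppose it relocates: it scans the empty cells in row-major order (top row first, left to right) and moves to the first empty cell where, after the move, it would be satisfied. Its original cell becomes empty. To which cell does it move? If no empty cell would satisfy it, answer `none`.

Vacating (4,3). Empty cells in order:
  (1,2): 2/4 same-type → satisfied — stop here.

(1,2)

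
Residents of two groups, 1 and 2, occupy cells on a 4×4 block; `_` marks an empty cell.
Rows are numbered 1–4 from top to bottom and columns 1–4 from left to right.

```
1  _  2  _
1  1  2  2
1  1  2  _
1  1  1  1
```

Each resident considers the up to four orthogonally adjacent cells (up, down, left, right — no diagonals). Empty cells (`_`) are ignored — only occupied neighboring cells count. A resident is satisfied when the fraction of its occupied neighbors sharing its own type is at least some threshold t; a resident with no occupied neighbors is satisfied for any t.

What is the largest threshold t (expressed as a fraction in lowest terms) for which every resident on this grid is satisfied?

1/3

Row 1: (1,1)1 1/1 · (1,3)2 1/1
Row 2: (2,1)1 3/3 · (2,2)1 2/3 · (2,3)2 3/4 · (2,4)2 1/1
Row 3: (3,1)1 3/3 · (3,2)1 3/4 · (3,3)2 1/3
Row 4: (4,1)1 2/2 · (4,2)1 3/3 · (4,3)1 2/3 · (4,4)1 1/1
The smallest same-type fraction is 1/3 at (3,3), which reduces to 1/3. Any threshold above that leaves this resident unsatisfied.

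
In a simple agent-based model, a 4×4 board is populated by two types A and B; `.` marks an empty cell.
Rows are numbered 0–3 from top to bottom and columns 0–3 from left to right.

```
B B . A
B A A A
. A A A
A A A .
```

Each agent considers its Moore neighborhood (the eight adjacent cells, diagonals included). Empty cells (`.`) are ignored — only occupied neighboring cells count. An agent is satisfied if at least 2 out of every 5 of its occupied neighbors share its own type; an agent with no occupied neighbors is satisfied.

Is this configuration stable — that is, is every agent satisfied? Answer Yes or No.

(0,0)B 2/3 satisfied
(0,1)B 2/4 satisfied
(0,3)A 2/2 satisfied
(1,0)B 2/4 satisfied
(1,1)A 3/6 satisfied
(1,2)A 6/7 satisfied
(1,3)A 4/4 satisfied
(2,1)A 6/7 satisfied
(2,2)A 7/7 satisfied
(2,3)A 4/4 satisfied
(3,0)A 2/2 satisfied
(3,1)A 4/4 satisfied
(3,2)A 4/4 satisfied
All meet the threshold, so the configuration is stable.

Yes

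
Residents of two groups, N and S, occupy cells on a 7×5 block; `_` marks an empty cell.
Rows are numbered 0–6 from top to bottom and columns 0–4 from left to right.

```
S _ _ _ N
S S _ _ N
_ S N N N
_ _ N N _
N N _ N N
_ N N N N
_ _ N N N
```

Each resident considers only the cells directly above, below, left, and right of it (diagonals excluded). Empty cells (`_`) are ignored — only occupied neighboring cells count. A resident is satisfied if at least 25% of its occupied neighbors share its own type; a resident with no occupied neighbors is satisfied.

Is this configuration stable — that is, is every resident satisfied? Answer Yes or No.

Yes

(0,0)S 1/1 ok
(0,4)N 1/1 ok
(1,0)S 2/2 ok
(1,1)S 2/2 ok
(1,4)N 2/2 ok
(2,1)S 1/2 ok
(2,2)N 2/3 ok
(2,3)N 3/3 ok
(2,4)N 2/2 ok
(3,2)N 2/2 ok
(3,3)N 3/3 ok
(4,0)N 1/1 ok
(4,1)N 2/2 ok
(4,3)N 3/3 ok
(4,4)N 2/2 ok
(5,1)N 2/2 ok
(5,2)N 3/3 ok
(5,3)N 4/4 ok
(5,4)N 3/3 ok
(6,2)N 2/2 ok
(6,3)N 3/3 ok
(6,4)N 2/2 ok
All meet the threshold, so the configuration is stable.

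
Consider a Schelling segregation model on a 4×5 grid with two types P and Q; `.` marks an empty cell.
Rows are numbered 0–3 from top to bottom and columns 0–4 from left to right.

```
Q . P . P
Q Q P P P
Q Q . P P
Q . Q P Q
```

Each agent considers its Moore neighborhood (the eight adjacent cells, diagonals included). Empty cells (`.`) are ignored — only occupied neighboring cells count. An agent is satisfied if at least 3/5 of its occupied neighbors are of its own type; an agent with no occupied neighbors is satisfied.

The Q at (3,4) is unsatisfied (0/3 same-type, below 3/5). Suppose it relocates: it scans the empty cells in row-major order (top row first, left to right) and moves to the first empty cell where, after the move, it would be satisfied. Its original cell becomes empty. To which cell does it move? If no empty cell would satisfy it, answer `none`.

(0,1)

Vacating (3,4). Empty cells in order:
  (0,1): 3/5 same-type → satisfied — stop here.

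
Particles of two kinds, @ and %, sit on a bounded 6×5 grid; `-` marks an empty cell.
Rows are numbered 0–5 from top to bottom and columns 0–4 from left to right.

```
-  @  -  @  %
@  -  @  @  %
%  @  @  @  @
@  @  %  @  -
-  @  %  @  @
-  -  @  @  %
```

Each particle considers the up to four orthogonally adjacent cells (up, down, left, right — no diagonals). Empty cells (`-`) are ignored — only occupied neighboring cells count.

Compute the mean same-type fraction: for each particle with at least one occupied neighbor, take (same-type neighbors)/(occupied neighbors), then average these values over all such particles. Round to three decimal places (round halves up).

Row 0: (0,1)@ — no occupied neighbors · (0,3)@ 1/2 · (0,4)% 1/2
Row 1: (1,0)@ 0/1 · (1,2)@ 2/2 · (1,3)@ 3/4 · (1,4)% 1/3
Row 2: (2,0)% 0/3 · (2,1)@ 2/3 · (2,2)@ 3/4 · (2,3)@ 4/4 · (2,4)@ 1/2
Row 3: (3,0)@ 1/2 · (3,1)@ 3/4 · (3,2)% 1/4 · (3,3)@ 2/3
Row 4: (4,1)@ 1/2 · (4,2)% 1/4 · (4,3)@ 3/4 · (4,4)@ 1/2
Row 5: (5,2)@ 1/2 · (5,3)@ 2/3 · (5,4)% 0/2
Sum over 22 particles: 1/2 + 1/2 + 0/1 + 2/2 + 3/4 + 1/3 + 0/3 + 2/3 + 3/4 + 4/4 + 1/2 + 1/2 + 3/4 + 1/4 + 2/3 + 1/2 + 1/4 + 3/4 + 1/2 + 1/2 + 2/3 + 0/2 = 34/3; mean = 34/3 ÷ 22 = 17/33 = 0.515151… → 0.515.

0.515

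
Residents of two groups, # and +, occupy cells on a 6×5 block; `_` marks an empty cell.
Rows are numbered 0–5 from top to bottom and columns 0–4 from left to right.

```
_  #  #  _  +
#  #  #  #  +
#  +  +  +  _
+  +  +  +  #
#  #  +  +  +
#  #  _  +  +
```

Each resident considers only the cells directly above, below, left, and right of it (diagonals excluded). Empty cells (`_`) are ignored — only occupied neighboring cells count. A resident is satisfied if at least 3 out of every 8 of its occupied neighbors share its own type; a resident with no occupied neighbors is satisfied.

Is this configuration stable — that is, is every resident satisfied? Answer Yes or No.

(0,1)# 2/2 ok
(0,2)# 2/2 ok
(0,4)+ 1/1 ok
(1,0)# 2/2 ok
(1,1)# 3/4 ok
(1,2)# 3/4 ok
(1,3)# 1/3 unhappy
(1,4)+ 1/2 ok
(2,0)# 1/3 unhappy
(2,1)+ 2/4 ok
(2,2)+ 3/4 ok
(2,3)+ 2/3 ok
(3,0)+ 1/3 unhappy
(3,1)+ 3/4 ok
(3,2)+ 4/4 ok
(3,3)+ 3/4 ok
(3,4)# 0/2 unhappy
(4,0)# 2/3 ok
(4,1)# 2/4 ok
(4,2)+ 2/3 ok
(4,3)+ 4/4 ok
(4,4)+ 2/3 ok
(5,0)# 2/2 ok
(5,1)# 2/2 ok
(5,3)+ 2/2 ok
(5,4)+ 2/2 ok
For instance (1,3) has only 1/3 same-type neighbors, below 3/8.

No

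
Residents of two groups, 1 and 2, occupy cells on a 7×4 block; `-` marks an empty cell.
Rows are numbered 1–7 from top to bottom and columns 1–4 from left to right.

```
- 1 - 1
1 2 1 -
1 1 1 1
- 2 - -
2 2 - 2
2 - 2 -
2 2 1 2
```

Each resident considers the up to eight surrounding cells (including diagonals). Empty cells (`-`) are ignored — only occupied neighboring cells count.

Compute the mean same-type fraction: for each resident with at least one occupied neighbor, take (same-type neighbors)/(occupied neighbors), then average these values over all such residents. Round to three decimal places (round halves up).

(1,2)1 2/3
(1,4)1 1/1
(2,1)1 3/4
(2,2)2 0/6
(2,3)1 5/6
(3,1)1 2/4
(3,2)1 4/6
(3,3)1 3/5
(3,4)1 2/2
(4,2)2 2/5
(5,1)2 3/3
(5,2)2 4/4
(5,4)2 1/1
(6,1)2 4/4
(6,3)2 4/5
(7,1)2 2/2
(7,2)2 3/4
(7,3)1 0/3
(7,4)2 1/2
Sum over 19 residents: 2/3 + 1/1 + 3/4 + 0/6 + 5/6 + 2/4 + 4/6 + 3/5 + 2/2 + 2/5 + 3/3 + 4/4 + 1/1 + 4/4 + 4/5 + 2/2 + 3/4 + 0/3 + 1/2 = 202/15; mean = 202/15 ÷ 19 = 202/285 = 0.708771… → 0.709.

0.709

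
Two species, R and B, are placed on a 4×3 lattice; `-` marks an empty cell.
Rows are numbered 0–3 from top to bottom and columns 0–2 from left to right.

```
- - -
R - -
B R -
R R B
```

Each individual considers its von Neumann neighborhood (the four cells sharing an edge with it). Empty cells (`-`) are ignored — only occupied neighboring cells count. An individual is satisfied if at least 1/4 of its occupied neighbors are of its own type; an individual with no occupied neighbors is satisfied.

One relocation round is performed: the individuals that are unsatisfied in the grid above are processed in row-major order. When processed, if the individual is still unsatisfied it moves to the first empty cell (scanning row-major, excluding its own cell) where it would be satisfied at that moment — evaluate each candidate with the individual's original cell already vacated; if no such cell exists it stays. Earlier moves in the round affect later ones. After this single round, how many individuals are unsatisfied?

1

Initially unsatisfied (in order): (1,0), (2,0), (3,2).
  (1,0) → (0,0).
  (2,0) → (0,2).
  (3,2) → (0,1).
Resulting grid:
R B B
- - -
- R -
R R -
Unsatisfied now: (0,0).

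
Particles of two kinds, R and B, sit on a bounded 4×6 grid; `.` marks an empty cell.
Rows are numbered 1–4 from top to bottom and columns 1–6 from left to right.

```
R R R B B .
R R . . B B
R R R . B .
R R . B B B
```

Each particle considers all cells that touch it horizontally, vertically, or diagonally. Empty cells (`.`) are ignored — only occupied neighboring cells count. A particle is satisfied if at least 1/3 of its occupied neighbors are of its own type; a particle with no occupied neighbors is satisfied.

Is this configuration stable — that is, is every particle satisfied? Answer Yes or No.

Yes

(1,1)R 3/3 ✓
(1,2)R 4/4 ✓
(1,3)R 2/3 ✓
(1,4)B 2/3 ✓
(1,5)B 3/3 ✓
(2,1)R 5/5 ✓
(2,2)R 7/7 ✓
(2,5)B 4/4 ✓
(2,6)B 3/3 ✓
(3,1)R 5/5 ✓
(3,2)R 6/6 ✓
(3,3)R 3/4 ✓
(3,5)B 5/5 ✓
(4,1)R 3/3 ✓
(4,2)R 4/4 ✓
(4,4)B 2/3 ✓
(4,5)B 3/3 ✓
(4,6)B 2/2 ✓
All meet the threshold, so the configuration is stable.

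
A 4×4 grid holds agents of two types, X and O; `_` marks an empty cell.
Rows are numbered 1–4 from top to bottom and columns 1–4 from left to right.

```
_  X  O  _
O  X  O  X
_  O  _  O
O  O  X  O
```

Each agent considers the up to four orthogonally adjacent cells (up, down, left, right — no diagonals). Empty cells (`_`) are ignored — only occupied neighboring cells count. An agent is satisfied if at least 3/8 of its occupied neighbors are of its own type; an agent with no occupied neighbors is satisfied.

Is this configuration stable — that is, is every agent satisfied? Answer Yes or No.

Row 1: (1,2)X 1/2 ok · (1,3)O 1/2 ok
Row 2: (2,1)O 0/1 unhappy · (2,2)X 1/4 unhappy · (2,3)O 1/3 unhappy · (2,4)X 0/2 unhappy
Row 3: (3,2)O 1/2 ok · (3,4)O 1/2 ok
Row 4: (4,1)O 1/1 ok · (4,2)O 2/3 ok · (4,3)X 0/2 unhappy · (4,4)O 1/2 ok
For instance (2,1) has only 0/1 same-type neighbors, below 3/8.

No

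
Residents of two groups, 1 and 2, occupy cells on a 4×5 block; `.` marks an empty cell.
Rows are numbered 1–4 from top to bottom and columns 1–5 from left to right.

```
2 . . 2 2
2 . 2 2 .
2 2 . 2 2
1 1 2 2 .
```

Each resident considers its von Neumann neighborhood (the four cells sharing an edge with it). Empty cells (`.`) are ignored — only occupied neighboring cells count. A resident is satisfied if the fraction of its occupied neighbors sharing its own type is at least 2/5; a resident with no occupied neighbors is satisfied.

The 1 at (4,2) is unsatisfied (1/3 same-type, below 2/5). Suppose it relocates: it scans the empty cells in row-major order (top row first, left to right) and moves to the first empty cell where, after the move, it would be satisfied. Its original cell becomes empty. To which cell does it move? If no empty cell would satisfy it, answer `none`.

none

Vacating (4,2). Empty cells in order:
  (1,2): 0/1 same-type → still unsatisfied.
  (1,3): 0/2 same-type → still unsatisfied.
  (2,2): 0/3 same-type → still unsatisfied.
  (2,5): 0/3 same-type → still unsatisfied.
  (3,3): 0/4 same-type → still unsatisfied.
  (4,5): 0/2 same-type → still unsatisfied.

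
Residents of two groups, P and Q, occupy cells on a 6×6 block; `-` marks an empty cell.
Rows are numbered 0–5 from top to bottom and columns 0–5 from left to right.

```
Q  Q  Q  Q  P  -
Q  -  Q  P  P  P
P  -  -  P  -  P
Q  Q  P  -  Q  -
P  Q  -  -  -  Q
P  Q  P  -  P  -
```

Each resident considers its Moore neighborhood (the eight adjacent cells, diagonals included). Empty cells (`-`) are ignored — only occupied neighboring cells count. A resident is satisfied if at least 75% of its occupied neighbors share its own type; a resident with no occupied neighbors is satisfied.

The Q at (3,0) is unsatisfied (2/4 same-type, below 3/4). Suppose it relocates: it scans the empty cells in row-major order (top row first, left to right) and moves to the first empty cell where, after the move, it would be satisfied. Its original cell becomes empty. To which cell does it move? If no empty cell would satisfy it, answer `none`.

(1,1)

Vacating (3,0). Empty cells in order:
  (0,5): 0/3 same-type → still unsatisfied.
  (1,1): 5/6 same-type → satisfied — stop here.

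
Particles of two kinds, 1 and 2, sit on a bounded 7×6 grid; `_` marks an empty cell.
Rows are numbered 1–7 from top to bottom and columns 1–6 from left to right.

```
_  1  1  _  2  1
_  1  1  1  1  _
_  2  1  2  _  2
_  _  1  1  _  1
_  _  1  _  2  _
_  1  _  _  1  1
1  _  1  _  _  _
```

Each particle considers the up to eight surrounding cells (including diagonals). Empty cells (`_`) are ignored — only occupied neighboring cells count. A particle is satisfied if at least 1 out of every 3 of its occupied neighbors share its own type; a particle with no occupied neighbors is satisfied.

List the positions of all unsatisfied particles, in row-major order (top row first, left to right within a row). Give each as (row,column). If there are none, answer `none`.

Row 1: (1,2)1 3/3 ✓ · (1,3)1 4/4 ✓ · (1,5)2 0/3 ✗ · (1,6)1 1/2 ✓
Row 2: (2,2)1 4/5 ✓ · (2,3)1 5/7 ✓ · (2,4)1 4/6 ✓ · (2,5)1 2/5 ✓
Row 3: (3,2)2 0/4 ✗ · (3,3)1 5/7 ✓ · (3,4)2 0/6 ✗ · (3,6)2 0/2 ✗
Row 4: (4,3)1 3/5 ✓ · (4,4)1 3/5 ✓ · (4,6)1 0/2 ✗
Row 5: (5,3)1 3/3 ✓ · (5,5)2 0/4 ✗
Row 6: (6,2)1 3/3 ✓ · (6,5)1 1/2 ✓ · (6,6)1 1/2 ✓
Row 7: (7,1)1 1/1 ✓ · (7,3)1 1/1 ✓

(1,5), (3,2), (3,4), (3,6), (4,6), (5,5)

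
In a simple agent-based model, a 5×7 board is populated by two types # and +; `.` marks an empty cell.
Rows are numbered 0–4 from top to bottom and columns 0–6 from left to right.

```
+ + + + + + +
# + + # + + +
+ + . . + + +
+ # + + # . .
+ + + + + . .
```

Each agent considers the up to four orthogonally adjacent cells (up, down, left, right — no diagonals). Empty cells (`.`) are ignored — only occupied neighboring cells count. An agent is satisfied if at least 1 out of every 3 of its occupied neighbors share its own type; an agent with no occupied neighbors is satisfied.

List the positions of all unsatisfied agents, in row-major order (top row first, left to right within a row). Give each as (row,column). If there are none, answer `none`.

(1,0), (1,3), (3,1), (3,4)

Row 0: (0,0)+ 1/2 ✓ · (0,1)+ 3/3 ✓ · (0,2)+ 3/3 ✓ · (0,3)+ 2/3 ✓ · (0,4)+ 3/3 ✓ · (0,5)+ 3/3 ✓ · (0,6)+ 2/2 ✓
Row 1: (1,0)# 0/3 ✗ · (1,1)+ 3/4 ✓ · (1,2)+ 2/3 ✓ · (1,3)# 0/3 ✗ · (1,4)+ 3/4 ✓ · (1,5)+ 4/4 ✓ · (1,6)+ 3/3 ✓
Row 2: (2,0)+ 2/3 ✓ · (2,1)+ 2/3 ✓ · (2,4)+ 2/3 ✓ · (2,5)+ 3/3 ✓ · (2,6)+ 2/2 ✓
Row 3: (3,0)+ 2/3 ✓ · (3,1)# 0/4 ✗ · (3,2)+ 2/3 ✓ · (3,3)+ 2/3 ✓ · (3,4)# 0/3 ✗
Row 4: (4,0)+ 2/2 ✓ · (4,1)+ 2/3 ✓ · (4,2)+ 3/3 ✓ · (4,3)+ 3/3 ✓ · (4,4)+ 1/2 ✓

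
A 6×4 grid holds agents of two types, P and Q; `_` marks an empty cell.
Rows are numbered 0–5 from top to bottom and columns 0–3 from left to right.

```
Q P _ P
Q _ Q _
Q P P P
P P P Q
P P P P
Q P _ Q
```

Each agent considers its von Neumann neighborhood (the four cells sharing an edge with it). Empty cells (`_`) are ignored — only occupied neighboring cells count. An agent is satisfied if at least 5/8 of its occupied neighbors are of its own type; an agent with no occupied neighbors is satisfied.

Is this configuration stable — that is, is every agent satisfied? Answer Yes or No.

(0,0)Q 1/2 unhappy
(0,1)P 0/1 unhappy
(0,3)P 0/0 ok
(1,0)Q 2/2 ok
(1,2)Q 0/1 unhappy
(2,0)Q 1/3 unhappy
(2,1)P 2/3 ok
(2,2)P 3/4 ok
(2,3)P 1/2 unhappy
(3,0)P 2/3 ok
(3,1)P 4/4 ok
(3,2)P 3/4 ok
(3,3)Q 0/3 unhappy
(4,0)P 2/3 ok
(4,1)P 4/4 ok
(4,2)P 3/3 ok
(4,3)P 1/3 unhappy
(5,0)Q 0/2 unhappy
(5,1)P 1/2 unhappy
(5,3)Q 0/1 unhappy
For instance (0,0) has only 1/2 same-type neighbors, below 5/8.

No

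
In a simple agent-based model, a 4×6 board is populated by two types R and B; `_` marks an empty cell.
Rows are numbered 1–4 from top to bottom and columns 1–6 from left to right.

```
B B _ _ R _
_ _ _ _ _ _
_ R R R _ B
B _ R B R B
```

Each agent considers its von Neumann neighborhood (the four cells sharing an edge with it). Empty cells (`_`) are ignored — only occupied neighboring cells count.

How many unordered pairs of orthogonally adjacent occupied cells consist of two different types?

Scan each occupied cell's neighbors to the right and below so each pair is counted once.
From row 1: 0 unlike of 1 pairs (running 0/1).
From row 3: 1 unlike of 5 pairs (running 1/6).
From row 4: 3 unlike of 3 pairs (running 4/9).
Total adjacent occupied pairs: 9; unlike-type pairs: 4.

4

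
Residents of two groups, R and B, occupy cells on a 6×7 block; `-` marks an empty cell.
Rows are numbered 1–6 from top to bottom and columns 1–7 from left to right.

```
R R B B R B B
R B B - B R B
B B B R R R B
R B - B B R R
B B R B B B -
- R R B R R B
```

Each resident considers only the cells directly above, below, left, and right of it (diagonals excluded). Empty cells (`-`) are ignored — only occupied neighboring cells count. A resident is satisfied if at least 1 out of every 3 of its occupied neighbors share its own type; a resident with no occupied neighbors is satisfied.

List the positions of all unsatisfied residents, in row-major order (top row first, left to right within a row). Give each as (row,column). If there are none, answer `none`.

Row 1: (1,1)R 2/2 ✓ · (1,2)R 1/3 ✓ · (1,3)B 2/3 ✓ · (1,4)B 1/2 ✓ · (1,5)R 0/3 ✗ · (1,6)B 1/3 ✓ · (1,7)B 2/2 ✓
Row 2: (2,1)R 1/3 ✓ · (2,2)B 2/4 ✓ · (2,3)B 3/3 ✓ · (2,5)B 0/3 ✗ · (2,6)R 1/4 ✗ · (2,7)B 2/3 ✓
Row 3: (3,1)B 1/3 ✓ · (3,2)B 4/4 ✓ · (3,3)B 2/3 ✓ · (3,4)R 1/3 ✓ · (3,5)R 2/4 ✓ · (3,6)R 3/4 ✓ · (3,7)B 1/3 ✓
Row 4: (4,1)R 0/3 ✗ · (4,2)B 2/3 ✓ · (4,4)B 2/3 ✓ · (4,5)B 2/4 ✓ · (4,6)R 2/4 ✓ · (4,7)R 1/2 ✓
Row 5: (5,1)B 1/2 ✓ · (5,2)B 2/4 ✓ · (5,3)R 1/3 ✓ · (5,4)B 3/4 ✓ · (5,5)B 3/4 ✓ · (5,6)B 1/3 ✓
Row 6: (6,2)R 1/2 ✓ · (6,3)R 2/3 ✓ · (6,4)B 1/3 ✓ · (6,5)R 1/3 ✓ · (6,6)R 1/3 ✓ · (6,7)B 0/1 ✗

(1,5), (2,5), (2,6), (4,1), (6,7)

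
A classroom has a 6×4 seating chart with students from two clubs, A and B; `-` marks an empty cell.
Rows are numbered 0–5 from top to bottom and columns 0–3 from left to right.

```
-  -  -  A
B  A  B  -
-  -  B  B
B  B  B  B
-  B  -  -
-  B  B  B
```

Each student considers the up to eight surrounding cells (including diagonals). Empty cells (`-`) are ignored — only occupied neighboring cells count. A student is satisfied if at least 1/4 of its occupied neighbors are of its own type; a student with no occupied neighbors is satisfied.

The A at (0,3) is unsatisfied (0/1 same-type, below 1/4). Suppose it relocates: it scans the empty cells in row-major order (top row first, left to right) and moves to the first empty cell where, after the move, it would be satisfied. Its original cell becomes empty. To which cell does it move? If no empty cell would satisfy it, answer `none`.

(0,0)

Vacating (0,3). Empty cells in order:
  (0,0): 1/2 same-type → satisfied — stop here.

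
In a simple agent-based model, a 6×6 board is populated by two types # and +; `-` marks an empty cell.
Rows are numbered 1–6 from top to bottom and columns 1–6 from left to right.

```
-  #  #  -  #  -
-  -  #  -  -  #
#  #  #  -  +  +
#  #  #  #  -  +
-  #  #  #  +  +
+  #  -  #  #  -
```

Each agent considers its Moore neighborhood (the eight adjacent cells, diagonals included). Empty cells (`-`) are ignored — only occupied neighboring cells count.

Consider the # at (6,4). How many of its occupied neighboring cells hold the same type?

Occupied neighbors of (6,4): (5,3)=#, (5,4)=#, (5,5)=+, (6,5)=#.
Same type (#): 3 of 4.

3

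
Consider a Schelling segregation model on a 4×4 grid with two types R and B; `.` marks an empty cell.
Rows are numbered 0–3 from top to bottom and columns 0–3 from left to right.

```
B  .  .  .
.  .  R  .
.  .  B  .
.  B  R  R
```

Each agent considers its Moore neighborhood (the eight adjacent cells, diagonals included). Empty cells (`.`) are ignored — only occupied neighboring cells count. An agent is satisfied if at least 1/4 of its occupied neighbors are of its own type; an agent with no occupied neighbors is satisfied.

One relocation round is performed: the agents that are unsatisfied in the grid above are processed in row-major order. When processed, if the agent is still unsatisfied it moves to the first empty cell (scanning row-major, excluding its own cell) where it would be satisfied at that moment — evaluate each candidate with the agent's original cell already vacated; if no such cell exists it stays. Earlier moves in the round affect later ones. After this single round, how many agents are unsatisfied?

Initially unsatisfied (in order): (1,2).
  (1,2) → (0,2).
Resulting grid:
B . R .
. . . .
. . B .
. B R R
All satisfied now.

0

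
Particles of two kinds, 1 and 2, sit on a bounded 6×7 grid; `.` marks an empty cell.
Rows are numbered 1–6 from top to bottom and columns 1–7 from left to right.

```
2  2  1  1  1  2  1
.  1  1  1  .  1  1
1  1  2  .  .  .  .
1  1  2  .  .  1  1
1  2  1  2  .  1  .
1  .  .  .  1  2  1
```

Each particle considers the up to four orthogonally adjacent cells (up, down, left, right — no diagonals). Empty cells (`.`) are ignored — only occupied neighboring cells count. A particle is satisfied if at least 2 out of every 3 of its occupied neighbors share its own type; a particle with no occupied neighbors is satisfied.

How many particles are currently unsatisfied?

15

Row 1: (1,1)2 1/1 ✓ · (1,2)2 1/3 ✗ · (1,3)1 2/3 ✓ · (1,4)1 3/3 ✓ · (1,5)1 1/2 ✗ · (1,6)2 0/3 ✗ · (1,7)1 1/2 ✗
Row 2: (2,2)1 2/3 ✓ · (2,3)1 3/4 ✓ · (2,4)1 2/2 ✓ · (2,6)1 1/2 ✗ · (2,7)1 2/2 ✓
Row 3: (3,1)1 2/2 ✓ · (3,2)1 3/4 ✓ · (3,3)2 1/3 ✗
Row 4: (4,1)1 3/3 ✓ · (4,2)1 2/4 ✗ · (4,3)2 1/3 ✗ · (4,6)1 2/2 ✓ · (4,7)1 1/1 ✓
Row 5: (5,1)1 2/3 ✓ · (5,2)2 0/3 ✗ · (5,3)1 0/3 ✗ · (5,4)2 0/1 ✗ · (5,6)1 1/2 ✗
Row 6: (6,1)1 1/1 ✓ · (6,5)1 0/1 ✗ · (6,6)2 0/3 ✗ · (6,7)1 0/1 ✗
Unsatisfied: (1,2), (1,5), (1,6), (1,7), (2,6), (3,3), (4,2), (4,3), (5,2), (5,3), (5,4), (5,6), (6,5), (6,6), (6,7) — 15 in total.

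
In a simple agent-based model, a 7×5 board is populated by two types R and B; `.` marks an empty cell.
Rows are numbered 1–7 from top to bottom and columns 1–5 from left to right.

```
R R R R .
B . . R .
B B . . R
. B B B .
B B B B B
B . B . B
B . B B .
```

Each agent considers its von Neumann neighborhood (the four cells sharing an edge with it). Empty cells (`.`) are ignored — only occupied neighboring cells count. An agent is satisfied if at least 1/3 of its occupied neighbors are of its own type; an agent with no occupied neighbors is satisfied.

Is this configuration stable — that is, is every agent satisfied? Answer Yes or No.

Yes

Row 1: (1,1)R 1/2 satisfied · (1,2)R 2/2 satisfied · (1,3)R 2/2 satisfied · (1,4)R 2/2 satisfied
Row 2: (2,1)B 1/2 satisfied · (2,4)R 1/1 satisfied
Row 3: (3,1)B 2/2 satisfied · (3,2)B 2/2 satisfied · (3,5)R 0/0 satisfied
Row 4: (4,2)B 3/3 satisfied · (4,3)B 3/3 satisfied · (4,4)B 2/2 satisfied
Row 5: (5,1)B 2/2 satisfied · (5,2)B 3/3 satisfied · (5,3)B 4/4 satisfied · (5,4)B 3/3 satisfied · (5,5)B 2/2 satisfied
Row 6: (6,1)B 2/2 satisfied · (6,3)B 2/2 satisfied · (6,5)B 1/1 satisfied
Row 7: (7,1)B 1/1 satisfied · (7,3)B 2/2 satisfied · (7,4)B 1/1 satisfied
All meet the threshold, so the configuration is stable.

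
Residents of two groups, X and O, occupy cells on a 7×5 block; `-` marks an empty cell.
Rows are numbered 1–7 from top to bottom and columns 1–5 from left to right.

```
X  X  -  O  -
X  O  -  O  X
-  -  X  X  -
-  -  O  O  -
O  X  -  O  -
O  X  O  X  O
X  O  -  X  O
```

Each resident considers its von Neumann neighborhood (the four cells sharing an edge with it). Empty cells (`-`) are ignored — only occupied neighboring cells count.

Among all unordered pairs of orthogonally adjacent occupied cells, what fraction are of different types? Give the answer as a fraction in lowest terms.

Scan each occupied cell's neighbors to the right and below so each pair is counted once.
From row 1: 1 unlike of 4 pairs (running 1/4).
From row 2: 3 unlike of 3 pairs (running 4/7).
From row 3: 2 unlike of 3 pairs (running 6/10).
From row 4: 0 unlike of 2 pairs (running 6/12).
From row 5: 2 unlike of 4 pairs (running 8/16).
From row 6: 6 unlike of 8 pairs (running 14/24).
From row 7: 2 unlike of 2 pairs (running 16/26).
Total adjacent occupied pairs: 26; unlike-type pairs: 16.
16/26 reduces to 8/13.

8/13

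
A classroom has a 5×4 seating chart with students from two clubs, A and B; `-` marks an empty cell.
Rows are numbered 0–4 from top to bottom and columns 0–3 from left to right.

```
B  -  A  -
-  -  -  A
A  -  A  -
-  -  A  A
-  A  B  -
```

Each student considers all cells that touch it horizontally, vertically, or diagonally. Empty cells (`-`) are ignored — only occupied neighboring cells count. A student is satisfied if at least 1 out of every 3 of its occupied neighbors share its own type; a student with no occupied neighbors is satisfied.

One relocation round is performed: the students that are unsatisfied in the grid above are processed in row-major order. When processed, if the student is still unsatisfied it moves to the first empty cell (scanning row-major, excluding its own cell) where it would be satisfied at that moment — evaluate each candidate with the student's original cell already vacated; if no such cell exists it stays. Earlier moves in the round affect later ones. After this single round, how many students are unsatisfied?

0

Initially unsatisfied (in order): (4,2).
  (4,2) → (0,1).
Resulting grid:
B B A -
- - - A
A - A -
- - A A
- A - -
All satisfied now.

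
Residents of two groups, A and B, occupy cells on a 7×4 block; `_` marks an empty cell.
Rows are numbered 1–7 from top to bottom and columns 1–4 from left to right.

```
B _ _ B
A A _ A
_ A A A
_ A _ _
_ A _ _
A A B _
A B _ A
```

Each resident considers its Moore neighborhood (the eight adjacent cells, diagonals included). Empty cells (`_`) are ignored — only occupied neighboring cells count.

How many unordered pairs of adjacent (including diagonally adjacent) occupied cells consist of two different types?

9

Scan each occupied cell's neighbors to the right and below (and the two forward diagonals) so each pair is counted once.
Row 1: B(1,1)–A(2,1)≠ B(1,1)–A(2,2)≠ B(1,4)–A(2,4)≠  → 3/3 unlike.
Row 2: A(2,1)–A(2,2)= A(2,1)–A(3,2)= A(2,2)–A(3,2)= A(2,2)–A(3,3)= A(2,4)–A(3,4)= A(2,4)–A(3,3)=  → 0/6 unlike.
Row 3: A(3,2)–A(3,3)= A(3,2)–A(4,2)= A(3,3)–A(3,4)= A(3,3)–A(4,2)=  → 0/4 unlike.
Row 4: A(4,2)–A(5,2)=  → 0/1 unlike.
Row 5: A(5,2)–A(6,2)= A(5,2)–B(6,3)≠ A(5,2)–A(6,1)=  → 1/3 unlike.
Row 6: A(6,1)–A(6,2)= A(6,1)–A(7,1)= A(6,1)–B(7,2)≠ A(6,2)–B(6,3)≠ A(6,2)–B(7,2)≠ A(6,2)–A(7,1)= B(6,3)–A(7,4)≠ B(6,3)–B(7,2)=  → 4/8 unlike.
Row 7: A(7,1)–B(7,2)≠  → 1/1 unlike.
Total adjacent occupied pairs: 26; unlike-type pairs: 9.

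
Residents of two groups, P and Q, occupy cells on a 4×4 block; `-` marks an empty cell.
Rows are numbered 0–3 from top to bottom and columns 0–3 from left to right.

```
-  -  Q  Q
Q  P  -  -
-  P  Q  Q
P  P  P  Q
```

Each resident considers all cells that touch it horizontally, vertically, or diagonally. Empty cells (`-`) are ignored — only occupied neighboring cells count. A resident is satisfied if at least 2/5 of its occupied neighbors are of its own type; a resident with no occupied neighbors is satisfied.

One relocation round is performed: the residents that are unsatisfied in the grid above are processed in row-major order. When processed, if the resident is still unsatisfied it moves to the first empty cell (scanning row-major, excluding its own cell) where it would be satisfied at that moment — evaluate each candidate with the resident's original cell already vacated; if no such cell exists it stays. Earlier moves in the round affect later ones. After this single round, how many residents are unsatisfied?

0

Initially unsatisfied (in order): (1,0), (1,1), (2,2).
  (1,0) → (0,1).
  (1,1) → (1,0).
  (2,2): now satisfied by earlier moves; stays.
Resulting grid:
- Q Q Q
P - - -
- P Q Q
P P P Q
All satisfied now.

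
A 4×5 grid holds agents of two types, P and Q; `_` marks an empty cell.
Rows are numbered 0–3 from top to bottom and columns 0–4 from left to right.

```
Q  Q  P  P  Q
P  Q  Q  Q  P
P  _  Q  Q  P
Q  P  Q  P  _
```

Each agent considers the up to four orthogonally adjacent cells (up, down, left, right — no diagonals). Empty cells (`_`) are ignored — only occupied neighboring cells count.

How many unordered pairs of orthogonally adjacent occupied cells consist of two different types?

Scan each occupied cell's neighbors to the right and below so each pair is counted once.
Row 0: Q(0,0)–Q(0,1)= Q(0,0)–P(1,0)≠ Q(0,1)–P(0,2)≠ Q(0,1)–Q(1,1)= P(0,2)–P(0,3)= P(0,2)–Q(1,2)≠ P(0,3)–Q(0,4)≠ P(0,3)–Q(1,3)≠ Q(0,4)–P(1,4)≠  → 6/9 unlike.
Row 1: P(1,0)–Q(1,1)≠ P(1,0)–P(2,0)= Q(1,1)–Q(1,2)= Q(1,2)–Q(1,3)= Q(1,2)–Q(2,2)= Q(1,3)–P(1,4)≠ Q(1,3)–Q(2,3)= P(1,4)–P(2,4)=  → 2/8 unlike.
Row 2: P(2,0)–Q(3,0)≠ Q(2,2)–Q(2,3)= Q(2,2)–Q(3,2)= Q(2,3)–P(2,4)≠ Q(2,3)–P(3,3)≠  → 3/5 unlike.
Row 3: Q(3,0)–P(3,1)≠ P(3,1)–Q(3,2)≠ Q(3,2)–P(3,3)≠  → 3/3 unlike.
Total adjacent occupied pairs: 25; unlike-type pairs: 14.

14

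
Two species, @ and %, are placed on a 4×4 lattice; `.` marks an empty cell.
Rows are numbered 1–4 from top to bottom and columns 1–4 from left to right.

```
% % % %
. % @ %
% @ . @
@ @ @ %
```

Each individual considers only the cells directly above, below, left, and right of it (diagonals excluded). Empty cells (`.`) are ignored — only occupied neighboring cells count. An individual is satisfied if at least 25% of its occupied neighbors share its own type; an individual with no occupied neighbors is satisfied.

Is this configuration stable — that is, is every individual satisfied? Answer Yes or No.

No

(1,1)% 1/1 ok
(1,2)% 3/3 ok
(1,3)% 2/3 ok
(1,4)% 2/2 ok
(2,2)% 1/3 ok
(2,3)@ 0/3 unhappy
(2,4)% 1/3 ok
(3,1)% 0/2 unhappy
(3,2)@ 1/3 ok
(3,4)@ 0/2 unhappy
(4,1)@ 1/2 ok
(4,2)@ 3/3 ok
(4,3)@ 1/2 ok
(4,4)% 0/2 unhappy
For instance (2,3) has only 0/3 same-type neighbors, below 1/4.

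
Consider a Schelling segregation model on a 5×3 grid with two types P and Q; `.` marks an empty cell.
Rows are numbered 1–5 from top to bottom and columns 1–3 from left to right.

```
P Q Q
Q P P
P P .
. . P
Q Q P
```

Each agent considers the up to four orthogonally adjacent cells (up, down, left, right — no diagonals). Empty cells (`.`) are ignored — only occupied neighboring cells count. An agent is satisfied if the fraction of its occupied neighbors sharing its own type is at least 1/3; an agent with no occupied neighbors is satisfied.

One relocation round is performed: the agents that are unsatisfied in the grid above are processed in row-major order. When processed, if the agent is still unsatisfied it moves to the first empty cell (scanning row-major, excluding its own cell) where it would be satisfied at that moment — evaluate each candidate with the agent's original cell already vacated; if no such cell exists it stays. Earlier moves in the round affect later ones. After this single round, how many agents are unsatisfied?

0

Initially unsatisfied (in order): (1,1), (2,1).
  (1,1) → (3,3).
  (2,1) → (1,1).
Resulting grid:
Q Q Q
. P P
P P P
. . P
Q Q P
All satisfied now.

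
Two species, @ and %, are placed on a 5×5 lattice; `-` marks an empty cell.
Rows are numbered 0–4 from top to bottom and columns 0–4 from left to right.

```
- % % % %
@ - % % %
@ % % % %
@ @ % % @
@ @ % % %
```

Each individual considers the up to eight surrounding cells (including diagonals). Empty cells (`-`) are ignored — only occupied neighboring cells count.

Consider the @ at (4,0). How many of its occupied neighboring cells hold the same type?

Occupied neighbors of (4,0): (3,0)=@, (3,1)=@, (4,1)=@.
Same type (@): 3 of 3.

3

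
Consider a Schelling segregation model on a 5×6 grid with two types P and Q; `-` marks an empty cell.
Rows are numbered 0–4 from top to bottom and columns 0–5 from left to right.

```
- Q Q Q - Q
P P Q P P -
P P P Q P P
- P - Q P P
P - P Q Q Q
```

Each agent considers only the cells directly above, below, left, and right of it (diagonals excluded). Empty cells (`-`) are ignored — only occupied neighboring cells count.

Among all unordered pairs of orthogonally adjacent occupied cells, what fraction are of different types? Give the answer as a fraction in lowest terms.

Scan each occupied cell's neighbors to the right and below so each pair is counted once.
Row 0: Q(0,1)–Q(0,2)= Q(0,1)–P(1,1)≠ Q(0,2)–Q(0,3)= Q(0,2)–Q(1,2)= Q(0,3)–P(1,3)≠  → 2/5 unlike.
Row 1: P(1,0)–P(1,1)= P(1,0)–P(2,0)= P(1,1)–Q(1,2)≠ P(1,1)–P(2,1)= Q(1,2)–P(1,3)≠ Q(1,2)–P(2,2)≠ P(1,3)–P(1,4)= P(1,3)–Q(2,3)≠ P(1,4)–P(2,4)=  → 4/9 unlike.
Row 2: P(2,0)–P(2,1)= P(2,1)–P(2,2)= P(2,1)–P(3,1)= P(2,2)–Q(2,3)≠ Q(2,3)–P(2,4)≠ Q(2,3)–Q(3,3)= P(2,4)–P(2,5)= P(2,4)–P(3,4)= P(2,5)–P(3,5)=  → 2/9 unlike.
Row 3: Q(3,3)–P(3,4)≠ Q(3,3)–Q(4,3)= P(3,4)–P(3,5)= P(3,4)–Q(4,4)≠ P(3,5)–Q(4,5)≠  → 3/5 unlike.
Row 4: P(4,2)–Q(4,3)≠ Q(4,3)–Q(4,4)= Q(4,4)–Q(4,5)=  → 1/3 unlike.
Total adjacent occupied pairs: 31; unlike-type pairs: 12.
12/31 is already in lowest terms.

12/31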